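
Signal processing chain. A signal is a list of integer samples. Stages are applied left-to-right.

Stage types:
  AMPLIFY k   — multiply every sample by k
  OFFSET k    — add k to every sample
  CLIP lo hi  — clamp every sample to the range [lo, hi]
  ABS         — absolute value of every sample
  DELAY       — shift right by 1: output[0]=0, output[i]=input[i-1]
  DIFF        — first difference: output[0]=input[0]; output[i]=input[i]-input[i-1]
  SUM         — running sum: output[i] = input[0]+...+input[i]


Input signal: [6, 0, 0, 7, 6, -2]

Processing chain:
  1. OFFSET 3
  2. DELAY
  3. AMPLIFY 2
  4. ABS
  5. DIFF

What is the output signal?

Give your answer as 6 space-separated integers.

Answer: 0 18 -12 0 14 -2

Derivation:
Input: [6, 0, 0, 7, 6, -2]
Stage 1 (OFFSET 3): 6+3=9, 0+3=3, 0+3=3, 7+3=10, 6+3=9, -2+3=1 -> [9, 3, 3, 10, 9, 1]
Stage 2 (DELAY): [0, 9, 3, 3, 10, 9] = [0, 9, 3, 3, 10, 9] -> [0, 9, 3, 3, 10, 9]
Stage 3 (AMPLIFY 2): 0*2=0, 9*2=18, 3*2=6, 3*2=6, 10*2=20, 9*2=18 -> [0, 18, 6, 6, 20, 18]
Stage 4 (ABS): |0|=0, |18|=18, |6|=6, |6|=6, |20|=20, |18|=18 -> [0, 18, 6, 6, 20, 18]
Stage 5 (DIFF): s[0]=0, 18-0=18, 6-18=-12, 6-6=0, 20-6=14, 18-20=-2 -> [0, 18, -12, 0, 14, -2]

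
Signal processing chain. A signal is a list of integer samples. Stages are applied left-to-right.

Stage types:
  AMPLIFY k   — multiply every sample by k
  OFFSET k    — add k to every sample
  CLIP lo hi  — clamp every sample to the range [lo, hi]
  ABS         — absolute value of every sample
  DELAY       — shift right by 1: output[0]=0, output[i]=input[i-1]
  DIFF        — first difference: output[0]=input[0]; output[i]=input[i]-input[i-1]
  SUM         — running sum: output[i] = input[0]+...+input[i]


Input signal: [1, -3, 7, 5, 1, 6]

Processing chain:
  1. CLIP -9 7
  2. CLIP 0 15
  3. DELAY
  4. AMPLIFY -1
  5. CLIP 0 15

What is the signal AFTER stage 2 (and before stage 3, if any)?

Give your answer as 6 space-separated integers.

Input: [1, -3, 7, 5, 1, 6]
Stage 1 (CLIP -9 7): clip(1,-9,7)=1, clip(-3,-9,7)=-3, clip(7,-9,7)=7, clip(5,-9,7)=5, clip(1,-9,7)=1, clip(6,-9,7)=6 -> [1, -3, 7, 5, 1, 6]
Stage 2 (CLIP 0 15): clip(1,0,15)=1, clip(-3,0,15)=0, clip(7,0,15)=7, clip(5,0,15)=5, clip(1,0,15)=1, clip(6,0,15)=6 -> [1, 0, 7, 5, 1, 6]

Answer: 1 0 7 5 1 6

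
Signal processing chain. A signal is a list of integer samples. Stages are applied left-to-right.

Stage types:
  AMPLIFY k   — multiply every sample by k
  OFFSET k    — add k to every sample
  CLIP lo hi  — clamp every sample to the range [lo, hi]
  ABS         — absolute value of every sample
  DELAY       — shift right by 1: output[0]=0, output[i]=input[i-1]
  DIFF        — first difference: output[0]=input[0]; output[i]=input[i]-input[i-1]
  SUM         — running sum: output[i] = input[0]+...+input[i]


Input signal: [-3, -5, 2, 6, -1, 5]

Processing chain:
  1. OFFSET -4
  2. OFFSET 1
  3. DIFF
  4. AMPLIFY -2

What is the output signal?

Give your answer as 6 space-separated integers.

Input: [-3, -5, 2, 6, -1, 5]
Stage 1 (OFFSET -4): -3+-4=-7, -5+-4=-9, 2+-4=-2, 6+-4=2, -1+-4=-5, 5+-4=1 -> [-7, -9, -2, 2, -5, 1]
Stage 2 (OFFSET 1): -7+1=-6, -9+1=-8, -2+1=-1, 2+1=3, -5+1=-4, 1+1=2 -> [-6, -8, -1, 3, -4, 2]
Stage 3 (DIFF): s[0]=-6, -8--6=-2, -1--8=7, 3--1=4, -4-3=-7, 2--4=6 -> [-6, -2, 7, 4, -7, 6]
Stage 4 (AMPLIFY -2): -6*-2=12, -2*-2=4, 7*-2=-14, 4*-2=-8, -7*-2=14, 6*-2=-12 -> [12, 4, -14, -8, 14, -12]

Answer: 12 4 -14 -8 14 -12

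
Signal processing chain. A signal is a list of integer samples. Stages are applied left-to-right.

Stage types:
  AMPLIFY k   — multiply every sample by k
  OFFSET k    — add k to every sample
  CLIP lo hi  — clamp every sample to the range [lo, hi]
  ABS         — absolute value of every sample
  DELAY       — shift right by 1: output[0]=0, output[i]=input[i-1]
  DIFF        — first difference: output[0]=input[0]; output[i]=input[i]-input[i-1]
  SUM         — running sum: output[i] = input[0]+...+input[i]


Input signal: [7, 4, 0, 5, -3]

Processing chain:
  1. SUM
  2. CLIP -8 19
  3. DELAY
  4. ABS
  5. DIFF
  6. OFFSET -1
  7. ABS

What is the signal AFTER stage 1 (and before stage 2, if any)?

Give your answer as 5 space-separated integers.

Input: [7, 4, 0, 5, -3]
Stage 1 (SUM): sum[0..0]=7, sum[0..1]=11, sum[0..2]=11, sum[0..3]=16, sum[0..4]=13 -> [7, 11, 11, 16, 13]

Answer: 7 11 11 16 13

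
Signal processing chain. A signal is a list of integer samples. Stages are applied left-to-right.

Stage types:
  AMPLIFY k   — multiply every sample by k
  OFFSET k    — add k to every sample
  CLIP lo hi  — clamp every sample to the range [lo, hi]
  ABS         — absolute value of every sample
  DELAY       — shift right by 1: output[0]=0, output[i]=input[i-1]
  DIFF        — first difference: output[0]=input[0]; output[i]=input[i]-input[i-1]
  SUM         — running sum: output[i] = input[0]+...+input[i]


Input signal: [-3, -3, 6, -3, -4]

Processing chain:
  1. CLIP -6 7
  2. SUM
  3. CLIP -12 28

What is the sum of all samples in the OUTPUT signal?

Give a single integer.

Input: [-3, -3, 6, -3, -4]
Stage 1 (CLIP -6 7): clip(-3,-6,7)=-3, clip(-3,-6,7)=-3, clip(6,-6,7)=6, clip(-3,-6,7)=-3, clip(-4,-6,7)=-4 -> [-3, -3, 6, -3, -4]
Stage 2 (SUM): sum[0..0]=-3, sum[0..1]=-6, sum[0..2]=0, sum[0..3]=-3, sum[0..4]=-7 -> [-3, -6, 0, -3, -7]
Stage 3 (CLIP -12 28): clip(-3,-12,28)=-3, clip(-6,-12,28)=-6, clip(0,-12,28)=0, clip(-3,-12,28)=-3, clip(-7,-12,28)=-7 -> [-3, -6, 0, -3, -7]
Output sum: -19

Answer: -19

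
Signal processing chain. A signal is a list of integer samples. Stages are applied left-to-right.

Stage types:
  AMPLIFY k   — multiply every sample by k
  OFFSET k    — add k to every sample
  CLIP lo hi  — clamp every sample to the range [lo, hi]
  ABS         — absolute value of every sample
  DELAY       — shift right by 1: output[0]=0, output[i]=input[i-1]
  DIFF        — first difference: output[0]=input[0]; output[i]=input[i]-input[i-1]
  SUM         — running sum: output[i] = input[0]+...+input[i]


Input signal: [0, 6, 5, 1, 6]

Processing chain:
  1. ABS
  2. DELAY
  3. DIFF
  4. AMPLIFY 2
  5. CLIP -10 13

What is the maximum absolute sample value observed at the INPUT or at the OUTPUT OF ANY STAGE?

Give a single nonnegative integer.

Input: [0, 6, 5, 1, 6] (max |s|=6)
Stage 1 (ABS): |0|=0, |6|=6, |5|=5, |1|=1, |6|=6 -> [0, 6, 5, 1, 6] (max |s|=6)
Stage 2 (DELAY): [0, 0, 6, 5, 1] = [0, 0, 6, 5, 1] -> [0, 0, 6, 5, 1] (max |s|=6)
Stage 3 (DIFF): s[0]=0, 0-0=0, 6-0=6, 5-6=-1, 1-5=-4 -> [0, 0, 6, -1, -4] (max |s|=6)
Stage 4 (AMPLIFY 2): 0*2=0, 0*2=0, 6*2=12, -1*2=-2, -4*2=-8 -> [0, 0, 12, -2, -8] (max |s|=12)
Stage 5 (CLIP -10 13): clip(0,-10,13)=0, clip(0,-10,13)=0, clip(12,-10,13)=12, clip(-2,-10,13)=-2, clip(-8,-10,13)=-8 -> [0, 0, 12, -2, -8] (max |s|=12)
Overall max amplitude: 12

Answer: 12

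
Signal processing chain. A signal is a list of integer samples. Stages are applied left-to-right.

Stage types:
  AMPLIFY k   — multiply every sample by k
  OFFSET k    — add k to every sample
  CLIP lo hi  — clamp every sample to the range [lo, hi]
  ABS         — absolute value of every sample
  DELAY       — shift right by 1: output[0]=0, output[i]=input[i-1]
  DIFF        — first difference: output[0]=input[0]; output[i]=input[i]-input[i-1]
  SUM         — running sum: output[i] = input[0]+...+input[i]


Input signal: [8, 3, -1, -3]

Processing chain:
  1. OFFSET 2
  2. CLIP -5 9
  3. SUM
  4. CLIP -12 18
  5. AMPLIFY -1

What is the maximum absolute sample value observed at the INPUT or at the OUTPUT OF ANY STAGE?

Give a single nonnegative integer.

Answer: 15

Derivation:
Input: [8, 3, -1, -3] (max |s|=8)
Stage 1 (OFFSET 2): 8+2=10, 3+2=5, -1+2=1, -3+2=-1 -> [10, 5, 1, -1] (max |s|=10)
Stage 2 (CLIP -5 9): clip(10,-5,9)=9, clip(5,-5,9)=5, clip(1,-5,9)=1, clip(-1,-5,9)=-1 -> [9, 5, 1, -1] (max |s|=9)
Stage 3 (SUM): sum[0..0]=9, sum[0..1]=14, sum[0..2]=15, sum[0..3]=14 -> [9, 14, 15, 14] (max |s|=15)
Stage 4 (CLIP -12 18): clip(9,-12,18)=9, clip(14,-12,18)=14, clip(15,-12,18)=15, clip(14,-12,18)=14 -> [9, 14, 15, 14] (max |s|=15)
Stage 5 (AMPLIFY -1): 9*-1=-9, 14*-1=-14, 15*-1=-15, 14*-1=-14 -> [-9, -14, -15, -14] (max |s|=15)
Overall max amplitude: 15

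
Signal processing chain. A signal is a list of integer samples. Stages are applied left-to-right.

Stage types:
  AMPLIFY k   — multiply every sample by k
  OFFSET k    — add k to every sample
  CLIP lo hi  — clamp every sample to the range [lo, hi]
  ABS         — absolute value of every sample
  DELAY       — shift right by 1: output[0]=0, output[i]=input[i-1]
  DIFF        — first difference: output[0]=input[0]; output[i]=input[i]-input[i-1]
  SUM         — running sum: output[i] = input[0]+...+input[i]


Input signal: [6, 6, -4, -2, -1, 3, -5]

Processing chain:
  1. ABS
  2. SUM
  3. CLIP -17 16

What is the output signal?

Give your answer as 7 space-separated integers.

Input: [6, 6, -4, -2, -1, 3, -5]
Stage 1 (ABS): |6|=6, |6|=6, |-4|=4, |-2|=2, |-1|=1, |3|=3, |-5|=5 -> [6, 6, 4, 2, 1, 3, 5]
Stage 2 (SUM): sum[0..0]=6, sum[0..1]=12, sum[0..2]=16, sum[0..3]=18, sum[0..4]=19, sum[0..5]=22, sum[0..6]=27 -> [6, 12, 16, 18, 19, 22, 27]
Stage 3 (CLIP -17 16): clip(6,-17,16)=6, clip(12,-17,16)=12, clip(16,-17,16)=16, clip(18,-17,16)=16, clip(19,-17,16)=16, clip(22,-17,16)=16, clip(27,-17,16)=16 -> [6, 12, 16, 16, 16, 16, 16]

Answer: 6 12 16 16 16 16 16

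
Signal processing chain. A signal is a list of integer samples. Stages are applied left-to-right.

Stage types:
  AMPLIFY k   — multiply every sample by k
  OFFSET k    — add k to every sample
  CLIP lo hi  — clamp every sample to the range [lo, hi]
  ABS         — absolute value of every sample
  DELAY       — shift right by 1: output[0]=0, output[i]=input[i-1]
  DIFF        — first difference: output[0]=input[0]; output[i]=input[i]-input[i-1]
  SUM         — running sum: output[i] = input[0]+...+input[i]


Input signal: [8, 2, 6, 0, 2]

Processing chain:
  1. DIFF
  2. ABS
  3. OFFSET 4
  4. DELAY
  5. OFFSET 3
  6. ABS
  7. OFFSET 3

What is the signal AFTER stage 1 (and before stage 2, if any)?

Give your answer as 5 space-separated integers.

Answer: 8 -6 4 -6 2

Derivation:
Input: [8, 2, 6, 0, 2]
Stage 1 (DIFF): s[0]=8, 2-8=-6, 6-2=4, 0-6=-6, 2-0=2 -> [8, -6, 4, -6, 2]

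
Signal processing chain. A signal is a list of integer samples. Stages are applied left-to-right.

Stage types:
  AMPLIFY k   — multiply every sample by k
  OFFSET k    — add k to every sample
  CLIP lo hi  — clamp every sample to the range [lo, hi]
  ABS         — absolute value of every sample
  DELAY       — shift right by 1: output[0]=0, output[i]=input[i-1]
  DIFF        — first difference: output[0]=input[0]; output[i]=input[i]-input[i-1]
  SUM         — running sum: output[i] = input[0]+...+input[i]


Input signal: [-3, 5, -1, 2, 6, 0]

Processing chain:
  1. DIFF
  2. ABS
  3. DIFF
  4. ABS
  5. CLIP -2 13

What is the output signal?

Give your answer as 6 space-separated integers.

Input: [-3, 5, -1, 2, 6, 0]
Stage 1 (DIFF): s[0]=-3, 5--3=8, -1-5=-6, 2--1=3, 6-2=4, 0-6=-6 -> [-3, 8, -6, 3, 4, -6]
Stage 2 (ABS): |-3|=3, |8|=8, |-6|=6, |3|=3, |4|=4, |-6|=6 -> [3, 8, 6, 3, 4, 6]
Stage 3 (DIFF): s[0]=3, 8-3=5, 6-8=-2, 3-6=-3, 4-3=1, 6-4=2 -> [3, 5, -2, -3, 1, 2]
Stage 4 (ABS): |3|=3, |5|=5, |-2|=2, |-3|=3, |1|=1, |2|=2 -> [3, 5, 2, 3, 1, 2]
Stage 5 (CLIP -2 13): clip(3,-2,13)=3, clip(5,-2,13)=5, clip(2,-2,13)=2, clip(3,-2,13)=3, clip(1,-2,13)=1, clip(2,-2,13)=2 -> [3, 5, 2, 3, 1, 2]

Answer: 3 5 2 3 1 2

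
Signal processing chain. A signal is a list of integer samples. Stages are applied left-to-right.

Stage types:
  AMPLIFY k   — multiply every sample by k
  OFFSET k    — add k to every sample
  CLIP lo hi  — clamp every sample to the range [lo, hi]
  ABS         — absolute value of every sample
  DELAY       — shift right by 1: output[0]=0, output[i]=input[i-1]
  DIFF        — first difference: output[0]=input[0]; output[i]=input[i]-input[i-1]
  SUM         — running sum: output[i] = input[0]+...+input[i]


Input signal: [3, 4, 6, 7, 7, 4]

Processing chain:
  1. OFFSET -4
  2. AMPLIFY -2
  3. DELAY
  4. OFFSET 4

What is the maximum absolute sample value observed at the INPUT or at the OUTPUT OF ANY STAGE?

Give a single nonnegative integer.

Input: [3, 4, 6, 7, 7, 4] (max |s|=7)
Stage 1 (OFFSET -4): 3+-4=-1, 4+-4=0, 6+-4=2, 7+-4=3, 7+-4=3, 4+-4=0 -> [-1, 0, 2, 3, 3, 0] (max |s|=3)
Stage 2 (AMPLIFY -2): -1*-2=2, 0*-2=0, 2*-2=-4, 3*-2=-6, 3*-2=-6, 0*-2=0 -> [2, 0, -4, -6, -6, 0] (max |s|=6)
Stage 3 (DELAY): [0, 2, 0, -4, -6, -6] = [0, 2, 0, -4, -6, -6] -> [0, 2, 0, -4, -6, -6] (max |s|=6)
Stage 4 (OFFSET 4): 0+4=4, 2+4=6, 0+4=4, -4+4=0, -6+4=-2, -6+4=-2 -> [4, 6, 4, 0, -2, -2] (max |s|=6)
Overall max amplitude: 7

Answer: 7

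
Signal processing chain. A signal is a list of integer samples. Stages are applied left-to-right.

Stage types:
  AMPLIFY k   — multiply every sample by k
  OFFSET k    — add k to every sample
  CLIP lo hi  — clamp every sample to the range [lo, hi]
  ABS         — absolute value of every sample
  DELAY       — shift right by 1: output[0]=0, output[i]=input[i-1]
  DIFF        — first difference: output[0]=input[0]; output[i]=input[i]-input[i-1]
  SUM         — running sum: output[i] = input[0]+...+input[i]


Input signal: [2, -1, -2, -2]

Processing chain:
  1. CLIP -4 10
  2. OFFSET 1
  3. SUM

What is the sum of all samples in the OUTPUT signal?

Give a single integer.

Input: [2, -1, -2, -2]
Stage 1 (CLIP -4 10): clip(2,-4,10)=2, clip(-1,-4,10)=-1, clip(-2,-4,10)=-2, clip(-2,-4,10)=-2 -> [2, -1, -2, -2]
Stage 2 (OFFSET 1): 2+1=3, -1+1=0, -2+1=-1, -2+1=-1 -> [3, 0, -1, -1]
Stage 3 (SUM): sum[0..0]=3, sum[0..1]=3, sum[0..2]=2, sum[0..3]=1 -> [3, 3, 2, 1]
Output sum: 9

Answer: 9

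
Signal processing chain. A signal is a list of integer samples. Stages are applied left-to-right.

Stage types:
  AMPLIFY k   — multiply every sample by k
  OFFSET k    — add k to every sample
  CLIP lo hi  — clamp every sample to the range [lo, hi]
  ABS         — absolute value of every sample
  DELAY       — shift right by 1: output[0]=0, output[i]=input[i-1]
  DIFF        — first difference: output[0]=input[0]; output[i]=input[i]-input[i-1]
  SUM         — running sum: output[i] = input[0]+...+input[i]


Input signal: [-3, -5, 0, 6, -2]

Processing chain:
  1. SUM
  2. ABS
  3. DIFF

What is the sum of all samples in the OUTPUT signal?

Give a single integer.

Answer: 4

Derivation:
Input: [-3, -5, 0, 6, -2]
Stage 1 (SUM): sum[0..0]=-3, sum[0..1]=-8, sum[0..2]=-8, sum[0..3]=-2, sum[0..4]=-4 -> [-3, -8, -8, -2, -4]
Stage 2 (ABS): |-3|=3, |-8|=8, |-8|=8, |-2|=2, |-4|=4 -> [3, 8, 8, 2, 4]
Stage 3 (DIFF): s[0]=3, 8-3=5, 8-8=0, 2-8=-6, 4-2=2 -> [3, 5, 0, -6, 2]
Output sum: 4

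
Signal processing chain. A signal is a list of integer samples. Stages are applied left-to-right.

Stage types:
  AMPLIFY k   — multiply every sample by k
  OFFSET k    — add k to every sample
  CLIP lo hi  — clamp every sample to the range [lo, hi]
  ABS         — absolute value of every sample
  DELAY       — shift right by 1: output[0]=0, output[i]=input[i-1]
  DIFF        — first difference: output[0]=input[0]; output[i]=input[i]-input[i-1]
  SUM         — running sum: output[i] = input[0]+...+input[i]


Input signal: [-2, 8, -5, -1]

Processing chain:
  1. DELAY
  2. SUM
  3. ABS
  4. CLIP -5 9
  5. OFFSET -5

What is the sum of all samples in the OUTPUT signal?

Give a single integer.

Input: [-2, 8, -5, -1]
Stage 1 (DELAY): [0, -2, 8, -5] = [0, -2, 8, -5] -> [0, -2, 8, -5]
Stage 2 (SUM): sum[0..0]=0, sum[0..1]=-2, sum[0..2]=6, sum[0..3]=1 -> [0, -2, 6, 1]
Stage 3 (ABS): |0|=0, |-2|=2, |6|=6, |1|=1 -> [0, 2, 6, 1]
Stage 4 (CLIP -5 9): clip(0,-5,9)=0, clip(2,-5,9)=2, clip(6,-5,9)=6, clip(1,-5,9)=1 -> [0, 2, 6, 1]
Stage 5 (OFFSET -5): 0+-5=-5, 2+-5=-3, 6+-5=1, 1+-5=-4 -> [-5, -3, 1, -4]
Output sum: -11

Answer: -11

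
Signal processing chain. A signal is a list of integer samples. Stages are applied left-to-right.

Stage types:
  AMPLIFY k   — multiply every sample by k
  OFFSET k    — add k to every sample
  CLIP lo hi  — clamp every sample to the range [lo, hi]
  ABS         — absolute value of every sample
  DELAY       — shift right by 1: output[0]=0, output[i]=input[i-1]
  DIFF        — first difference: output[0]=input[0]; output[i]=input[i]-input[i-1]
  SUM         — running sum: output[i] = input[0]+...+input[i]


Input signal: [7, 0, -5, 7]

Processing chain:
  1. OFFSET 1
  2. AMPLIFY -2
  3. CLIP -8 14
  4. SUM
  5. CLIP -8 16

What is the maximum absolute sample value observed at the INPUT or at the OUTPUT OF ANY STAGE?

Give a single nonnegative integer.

Input: [7, 0, -5, 7] (max |s|=7)
Stage 1 (OFFSET 1): 7+1=8, 0+1=1, -5+1=-4, 7+1=8 -> [8, 1, -4, 8] (max |s|=8)
Stage 2 (AMPLIFY -2): 8*-2=-16, 1*-2=-2, -4*-2=8, 8*-2=-16 -> [-16, -2, 8, -16] (max |s|=16)
Stage 3 (CLIP -8 14): clip(-16,-8,14)=-8, clip(-2,-8,14)=-2, clip(8,-8,14)=8, clip(-16,-8,14)=-8 -> [-8, -2, 8, -8] (max |s|=8)
Stage 4 (SUM): sum[0..0]=-8, sum[0..1]=-10, sum[0..2]=-2, sum[0..3]=-10 -> [-8, -10, -2, -10] (max |s|=10)
Stage 5 (CLIP -8 16): clip(-8,-8,16)=-8, clip(-10,-8,16)=-8, clip(-2,-8,16)=-2, clip(-10,-8,16)=-8 -> [-8, -8, -2, -8] (max |s|=8)
Overall max amplitude: 16

Answer: 16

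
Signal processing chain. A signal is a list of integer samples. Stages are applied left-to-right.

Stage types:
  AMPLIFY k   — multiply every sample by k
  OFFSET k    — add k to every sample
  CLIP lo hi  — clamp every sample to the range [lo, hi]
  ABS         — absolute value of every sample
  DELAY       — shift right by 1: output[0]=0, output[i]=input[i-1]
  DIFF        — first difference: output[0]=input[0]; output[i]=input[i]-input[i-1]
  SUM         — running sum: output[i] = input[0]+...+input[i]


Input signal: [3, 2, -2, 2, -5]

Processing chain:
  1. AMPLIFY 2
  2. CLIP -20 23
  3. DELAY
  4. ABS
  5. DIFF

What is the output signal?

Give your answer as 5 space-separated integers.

Input: [3, 2, -2, 2, -5]
Stage 1 (AMPLIFY 2): 3*2=6, 2*2=4, -2*2=-4, 2*2=4, -5*2=-10 -> [6, 4, -4, 4, -10]
Stage 2 (CLIP -20 23): clip(6,-20,23)=6, clip(4,-20,23)=4, clip(-4,-20,23)=-4, clip(4,-20,23)=4, clip(-10,-20,23)=-10 -> [6, 4, -4, 4, -10]
Stage 3 (DELAY): [0, 6, 4, -4, 4] = [0, 6, 4, -4, 4] -> [0, 6, 4, -4, 4]
Stage 4 (ABS): |0|=0, |6|=6, |4|=4, |-4|=4, |4|=4 -> [0, 6, 4, 4, 4]
Stage 5 (DIFF): s[0]=0, 6-0=6, 4-6=-2, 4-4=0, 4-4=0 -> [0, 6, -2, 0, 0]

Answer: 0 6 -2 0 0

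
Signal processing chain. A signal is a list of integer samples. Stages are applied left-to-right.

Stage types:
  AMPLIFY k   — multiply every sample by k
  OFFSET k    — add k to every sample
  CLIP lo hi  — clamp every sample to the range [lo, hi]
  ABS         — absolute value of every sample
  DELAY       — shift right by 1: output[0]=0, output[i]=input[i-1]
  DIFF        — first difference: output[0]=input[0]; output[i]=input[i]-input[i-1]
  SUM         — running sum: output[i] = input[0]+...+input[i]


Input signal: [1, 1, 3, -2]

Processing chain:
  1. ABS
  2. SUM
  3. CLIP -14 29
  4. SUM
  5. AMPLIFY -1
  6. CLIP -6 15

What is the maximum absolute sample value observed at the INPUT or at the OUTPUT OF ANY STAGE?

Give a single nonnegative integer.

Answer: 15

Derivation:
Input: [1, 1, 3, -2] (max |s|=3)
Stage 1 (ABS): |1|=1, |1|=1, |3|=3, |-2|=2 -> [1, 1, 3, 2] (max |s|=3)
Stage 2 (SUM): sum[0..0]=1, sum[0..1]=2, sum[0..2]=5, sum[0..3]=7 -> [1, 2, 5, 7] (max |s|=7)
Stage 3 (CLIP -14 29): clip(1,-14,29)=1, clip(2,-14,29)=2, clip(5,-14,29)=5, clip(7,-14,29)=7 -> [1, 2, 5, 7] (max |s|=7)
Stage 4 (SUM): sum[0..0]=1, sum[0..1]=3, sum[0..2]=8, sum[0..3]=15 -> [1, 3, 8, 15] (max |s|=15)
Stage 5 (AMPLIFY -1): 1*-1=-1, 3*-1=-3, 8*-1=-8, 15*-1=-15 -> [-1, -3, -8, -15] (max |s|=15)
Stage 6 (CLIP -6 15): clip(-1,-6,15)=-1, clip(-3,-6,15)=-3, clip(-8,-6,15)=-6, clip(-15,-6,15)=-6 -> [-1, -3, -6, -6] (max |s|=6)
Overall max amplitude: 15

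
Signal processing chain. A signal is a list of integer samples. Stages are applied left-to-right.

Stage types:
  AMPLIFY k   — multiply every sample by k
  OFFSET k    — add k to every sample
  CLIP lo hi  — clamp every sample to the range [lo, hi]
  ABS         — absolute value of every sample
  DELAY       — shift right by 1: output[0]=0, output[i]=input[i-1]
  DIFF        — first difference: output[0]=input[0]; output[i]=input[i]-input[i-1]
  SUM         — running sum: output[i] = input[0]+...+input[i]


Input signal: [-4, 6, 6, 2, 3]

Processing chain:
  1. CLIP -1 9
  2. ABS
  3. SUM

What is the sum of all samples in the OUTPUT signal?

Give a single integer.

Answer: 54

Derivation:
Input: [-4, 6, 6, 2, 3]
Stage 1 (CLIP -1 9): clip(-4,-1,9)=-1, clip(6,-1,9)=6, clip(6,-1,9)=6, clip(2,-1,9)=2, clip(3,-1,9)=3 -> [-1, 6, 6, 2, 3]
Stage 2 (ABS): |-1|=1, |6|=6, |6|=6, |2|=2, |3|=3 -> [1, 6, 6, 2, 3]
Stage 3 (SUM): sum[0..0]=1, sum[0..1]=7, sum[0..2]=13, sum[0..3]=15, sum[0..4]=18 -> [1, 7, 13, 15, 18]
Output sum: 54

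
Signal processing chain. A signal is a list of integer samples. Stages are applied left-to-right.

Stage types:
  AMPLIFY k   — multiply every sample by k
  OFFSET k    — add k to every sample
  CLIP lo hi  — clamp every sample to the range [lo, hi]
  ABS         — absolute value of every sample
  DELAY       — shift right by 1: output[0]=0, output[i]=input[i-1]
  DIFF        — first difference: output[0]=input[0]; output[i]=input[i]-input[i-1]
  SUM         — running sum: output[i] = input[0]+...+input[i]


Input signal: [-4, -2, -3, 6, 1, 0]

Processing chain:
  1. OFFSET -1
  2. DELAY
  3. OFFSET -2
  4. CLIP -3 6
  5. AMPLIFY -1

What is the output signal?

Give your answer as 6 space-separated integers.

Input: [-4, -2, -3, 6, 1, 0]
Stage 1 (OFFSET -1): -4+-1=-5, -2+-1=-3, -3+-1=-4, 6+-1=5, 1+-1=0, 0+-1=-1 -> [-5, -3, -4, 5, 0, -1]
Stage 2 (DELAY): [0, -5, -3, -4, 5, 0] = [0, -5, -3, -4, 5, 0] -> [0, -5, -3, -4, 5, 0]
Stage 3 (OFFSET -2): 0+-2=-2, -5+-2=-7, -3+-2=-5, -4+-2=-6, 5+-2=3, 0+-2=-2 -> [-2, -7, -5, -6, 3, -2]
Stage 4 (CLIP -3 6): clip(-2,-3,6)=-2, clip(-7,-3,6)=-3, clip(-5,-3,6)=-3, clip(-6,-3,6)=-3, clip(3,-3,6)=3, clip(-2,-3,6)=-2 -> [-2, -3, -3, -3, 3, -2]
Stage 5 (AMPLIFY -1): -2*-1=2, -3*-1=3, -3*-1=3, -3*-1=3, 3*-1=-3, -2*-1=2 -> [2, 3, 3, 3, -3, 2]

Answer: 2 3 3 3 -3 2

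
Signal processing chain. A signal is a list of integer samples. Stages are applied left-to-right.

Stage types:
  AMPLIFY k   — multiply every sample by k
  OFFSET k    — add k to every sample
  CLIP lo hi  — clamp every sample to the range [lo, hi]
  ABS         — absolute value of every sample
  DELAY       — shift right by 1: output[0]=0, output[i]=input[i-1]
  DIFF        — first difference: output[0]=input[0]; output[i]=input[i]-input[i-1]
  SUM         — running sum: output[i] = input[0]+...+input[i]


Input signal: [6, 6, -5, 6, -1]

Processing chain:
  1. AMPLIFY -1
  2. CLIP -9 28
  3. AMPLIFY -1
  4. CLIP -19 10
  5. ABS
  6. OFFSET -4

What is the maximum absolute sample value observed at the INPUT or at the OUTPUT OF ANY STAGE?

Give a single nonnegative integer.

Answer: 6

Derivation:
Input: [6, 6, -5, 6, -1] (max |s|=6)
Stage 1 (AMPLIFY -1): 6*-1=-6, 6*-1=-6, -5*-1=5, 6*-1=-6, -1*-1=1 -> [-6, -6, 5, -6, 1] (max |s|=6)
Stage 2 (CLIP -9 28): clip(-6,-9,28)=-6, clip(-6,-9,28)=-6, clip(5,-9,28)=5, clip(-6,-9,28)=-6, clip(1,-9,28)=1 -> [-6, -6, 5, -6, 1] (max |s|=6)
Stage 3 (AMPLIFY -1): -6*-1=6, -6*-1=6, 5*-1=-5, -6*-1=6, 1*-1=-1 -> [6, 6, -5, 6, -1] (max |s|=6)
Stage 4 (CLIP -19 10): clip(6,-19,10)=6, clip(6,-19,10)=6, clip(-5,-19,10)=-5, clip(6,-19,10)=6, clip(-1,-19,10)=-1 -> [6, 6, -5, 6, -1] (max |s|=6)
Stage 5 (ABS): |6|=6, |6|=6, |-5|=5, |6|=6, |-1|=1 -> [6, 6, 5, 6, 1] (max |s|=6)
Stage 6 (OFFSET -4): 6+-4=2, 6+-4=2, 5+-4=1, 6+-4=2, 1+-4=-3 -> [2, 2, 1, 2, -3] (max |s|=3)
Overall max amplitude: 6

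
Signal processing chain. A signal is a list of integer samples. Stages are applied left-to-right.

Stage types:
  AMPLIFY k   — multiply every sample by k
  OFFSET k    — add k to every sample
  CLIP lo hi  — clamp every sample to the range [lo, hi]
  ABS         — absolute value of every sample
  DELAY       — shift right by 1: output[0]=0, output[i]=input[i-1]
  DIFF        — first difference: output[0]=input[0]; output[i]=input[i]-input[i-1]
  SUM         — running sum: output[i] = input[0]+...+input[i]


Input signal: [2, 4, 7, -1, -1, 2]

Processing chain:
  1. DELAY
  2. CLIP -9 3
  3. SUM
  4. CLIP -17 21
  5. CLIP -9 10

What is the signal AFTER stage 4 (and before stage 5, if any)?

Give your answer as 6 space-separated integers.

Input: [2, 4, 7, -1, -1, 2]
Stage 1 (DELAY): [0, 2, 4, 7, -1, -1] = [0, 2, 4, 7, -1, -1] -> [0, 2, 4, 7, -1, -1]
Stage 2 (CLIP -9 3): clip(0,-9,3)=0, clip(2,-9,3)=2, clip(4,-9,3)=3, clip(7,-9,3)=3, clip(-1,-9,3)=-1, clip(-1,-9,3)=-1 -> [0, 2, 3, 3, -1, -1]
Stage 3 (SUM): sum[0..0]=0, sum[0..1]=2, sum[0..2]=5, sum[0..3]=8, sum[0..4]=7, sum[0..5]=6 -> [0, 2, 5, 8, 7, 6]
Stage 4 (CLIP -17 21): clip(0,-17,21)=0, clip(2,-17,21)=2, clip(5,-17,21)=5, clip(8,-17,21)=8, clip(7,-17,21)=7, clip(6,-17,21)=6 -> [0, 2, 5, 8, 7, 6]

Answer: 0 2 5 8 7 6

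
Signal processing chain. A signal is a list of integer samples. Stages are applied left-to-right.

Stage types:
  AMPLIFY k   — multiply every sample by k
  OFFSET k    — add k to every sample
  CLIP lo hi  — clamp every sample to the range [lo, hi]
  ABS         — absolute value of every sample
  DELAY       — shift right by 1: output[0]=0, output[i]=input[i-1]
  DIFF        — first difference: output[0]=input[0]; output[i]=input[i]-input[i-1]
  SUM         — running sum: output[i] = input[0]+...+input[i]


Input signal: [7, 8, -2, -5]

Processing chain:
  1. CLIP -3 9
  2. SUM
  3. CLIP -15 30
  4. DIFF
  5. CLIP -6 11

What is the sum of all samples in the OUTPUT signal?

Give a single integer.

Answer: 10

Derivation:
Input: [7, 8, -2, -5]
Stage 1 (CLIP -3 9): clip(7,-3,9)=7, clip(8,-3,9)=8, clip(-2,-3,9)=-2, clip(-5,-3,9)=-3 -> [7, 8, -2, -3]
Stage 2 (SUM): sum[0..0]=7, sum[0..1]=15, sum[0..2]=13, sum[0..3]=10 -> [7, 15, 13, 10]
Stage 3 (CLIP -15 30): clip(7,-15,30)=7, clip(15,-15,30)=15, clip(13,-15,30)=13, clip(10,-15,30)=10 -> [7, 15, 13, 10]
Stage 4 (DIFF): s[0]=7, 15-7=8, 13-15=-2, 10-13=-3 -> [7, 8, -2, -3]
Stage 5 (CLIP -6 11): clip(7,-6,11)=7, clip(8,-6,11)=8, clip(-2,-6,11)=-2, clip(-3,-6,11)=-3 -> [7, 8, -2, -3]
Output sum: 10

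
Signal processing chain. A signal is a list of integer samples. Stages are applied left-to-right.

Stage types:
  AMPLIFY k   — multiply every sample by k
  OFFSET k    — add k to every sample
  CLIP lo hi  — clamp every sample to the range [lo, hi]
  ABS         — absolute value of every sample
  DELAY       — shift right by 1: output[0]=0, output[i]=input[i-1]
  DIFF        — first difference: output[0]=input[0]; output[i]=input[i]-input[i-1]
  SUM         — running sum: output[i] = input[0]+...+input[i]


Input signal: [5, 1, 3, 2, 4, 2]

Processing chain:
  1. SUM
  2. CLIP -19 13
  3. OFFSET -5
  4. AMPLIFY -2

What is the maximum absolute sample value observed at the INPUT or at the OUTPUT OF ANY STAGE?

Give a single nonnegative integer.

Answer: 17

Derivation:
Input: [5, 1, 3, 2, 4, 2] (max |s|=5)
Stage 1 (SUM): sum[0..0]=5, sum[0..1]=6, sum[0..2]=9, sum[0..3]=11, sum[0..4]=15, sum[0..5]=17 -> [5, 6, 9, 11, 15, 17] (max |s|=17)
Stage 2 (CLIP -19 13): clip(5,-19,13)=5, clip(6,-19,13)=6, clip(9,-19,13)=9, clip(11,-19,13)=11, clip(15,-19,13)=13, clip(17,-19,13)=13 -> [5, 6, 9, 11, 13, 13] (max |s|=13)
Stage 3 (OFFSET -5): 5+-5=0, 6+-5=1, 9+-5=4, 11+-5=6, 13+-5=8, 13+-5=8 -> [0, 1, 4, 6, 8, 8] (max |s|=8)
Stage 4 (AMPLIFY -2): 0*-2=0, 1*-2=-2, 4*-2=-8, 6*-2=-12, 8*-2=-16, 8*-2=-16 -> [0, -2, -8, -12, -16, -16] (max |s|=16)
Overall max amplitude: 17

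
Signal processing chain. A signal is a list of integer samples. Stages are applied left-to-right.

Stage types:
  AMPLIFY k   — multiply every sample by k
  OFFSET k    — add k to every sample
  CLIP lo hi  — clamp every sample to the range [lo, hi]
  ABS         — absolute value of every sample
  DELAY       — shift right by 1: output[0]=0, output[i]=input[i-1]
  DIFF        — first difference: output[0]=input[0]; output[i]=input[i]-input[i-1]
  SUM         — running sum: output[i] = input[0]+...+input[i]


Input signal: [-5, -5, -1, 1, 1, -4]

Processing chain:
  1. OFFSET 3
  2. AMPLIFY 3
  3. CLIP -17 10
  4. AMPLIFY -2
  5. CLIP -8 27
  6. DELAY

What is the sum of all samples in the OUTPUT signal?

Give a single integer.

Answer: 0

Derivation:
Input: [-5, -5, -1, 1, 1, -4]
Stage 1 (OFFSET 3): -5+3=-2, -5+3=-2, -1+3=2, 1+3=4, 1+3=4, -4+3=-1 -> [-2, -2, 2, 4, 4, -1]
Stage 2 (AMPLIFY 3): -2*3=-6, -2*3=-6, 2*3=6, 4*3=12, 4*3=12, -1*3=-3 -> [-6, -6, 6, 12, 12, -3]
Stage 3 (CLIP -17 10): clip(-6,-17,10)=-6, clip(-6,-17,10)=-6, clip(6,-17,10)=6, clip(12,-17,10)=10, clip(12,-17,10)=10, clip(-3,-17,10)=-3 -> [-6, -6, 6, 10, 10, -3]
Stage 4 (AMPLIFY -2): -6*-2=12, -6*-2=12, 6*-2=-12, 10*-2=-20, 10*-2=-20, -3*-2=6 -> [12, 12, -12, -20, -20, 6]
Stage 5 (CLIP -8 27): clip(12,-8,27)=12, clip(12,-8,27)=12, clip(-12,-8,27)=-8, clip(-20,-8,27)=-8, clip(-20,-8,27)=-8, clip(6,-8,27)=6 -> [12, 12, -8, -8, -8, 6]
Stage 6 (DELAY): [0, 12, 12, -8, -8, -8] = [0, 12, 12, -8, -8, -8] -> [0, 12, 12, -8, -8, -8]
Output sum: 0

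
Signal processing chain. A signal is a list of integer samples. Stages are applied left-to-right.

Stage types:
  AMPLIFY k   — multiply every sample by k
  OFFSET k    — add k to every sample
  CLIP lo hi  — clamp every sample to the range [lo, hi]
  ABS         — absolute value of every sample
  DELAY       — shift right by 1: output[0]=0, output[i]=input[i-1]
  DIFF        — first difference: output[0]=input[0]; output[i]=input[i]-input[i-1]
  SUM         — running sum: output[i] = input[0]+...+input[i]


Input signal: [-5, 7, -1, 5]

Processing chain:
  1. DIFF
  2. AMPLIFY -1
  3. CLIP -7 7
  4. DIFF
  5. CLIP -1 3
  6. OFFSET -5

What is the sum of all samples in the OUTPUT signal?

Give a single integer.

Input: [-5, 7, -1, 5]
Stage 1 (DIFF): s[0]=-5, 7--5=12, -1-7=-8, 5--1=6 -> [-5, 12, -8, 6]
Stage 2 (AMPLIFY -1): -5*-1=5, 12*-1=-12, -8*-1=8, 6*-1=-6 -> [5, -12, 8, -6]
Stage 3 (CLIP -7 7): clip(5,-7,7)=5, clip(-12,-7,7)=-7, clip(8,-7,7)=7, clip(-6,-7,7)=-6 -> [5, -7, 7, -6]
Stage 4 (DIFF): s[0]=5, -7-5=-12, 7--7=14, -6-7=-13 -> [5, -12, 14, -13]
Stage 5 (CLIP -1 3): clip(5,-1,3)=3, clip(-12,-1,3)=-1, clip(14,-1,3)=3, clip(-13,-1,3)=-1 -> [3, -1, 3, -1]
Stage 6 (OFFSET -5): 3+-5=-2, -1+-5=-6, 3+-5=-2, -1+-5=-6 -> [-2, -6, -2, -6]
Output sum: -16

Answer: -16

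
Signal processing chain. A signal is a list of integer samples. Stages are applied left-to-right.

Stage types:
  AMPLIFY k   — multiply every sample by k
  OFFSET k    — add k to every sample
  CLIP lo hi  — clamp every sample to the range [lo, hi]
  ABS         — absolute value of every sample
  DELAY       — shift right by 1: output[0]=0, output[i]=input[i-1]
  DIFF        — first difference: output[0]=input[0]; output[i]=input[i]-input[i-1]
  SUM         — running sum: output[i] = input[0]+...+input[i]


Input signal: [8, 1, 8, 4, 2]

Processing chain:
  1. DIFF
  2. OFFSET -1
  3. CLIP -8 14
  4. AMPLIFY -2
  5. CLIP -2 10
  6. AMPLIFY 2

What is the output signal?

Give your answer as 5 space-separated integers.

Input: [8, 1, 8, 4, 2]
Stage 1 (DIFF): s[0]=8, 1-8=-7, 8-1=7, 4-8=-4, 2-4=-2 -> [8, -7, 7, -4, -2]
Stage 2 (OFFSET -1): 8+-1=7, -7+-1=-8, 7+-1=6, -4+-1=-5, -2+-1=-3 -> [7, -8, 6, -5, -3]
Stage 3 (CLIP -8 14): clip(7,-8,14)=7, clip(-8,-8,14)=-8, clip(6,-8,14)=6, clip(-5,-8,14)=-5, clip(-3,-8,14)=-3 -> [7, -8, 6, -5, -3]
Stage 4 (AMPLIFY -2): 7*-2=-14, -8*-2=16, 6*-2=-12, -5*-2=10, -3*-2=6 -> [-14, 16, -12, 10, 6]
Stage 5 (CLIP -2 10): clip(-14,-2,10)=-2, clip(16,-2,10)=10, clip(-12,-2,10)=-2, clip(10,-2,10)=10, clip(6,-2,10)=6 -> [-2, 10, -2, 10, 6]
Stage 6 (AMPLIFY 2): -2*2=-4, 10*2=20, -2*2=-4, 10*2=20, 6*2=12 -> [-4, 20, -4, 20, 12]

Answer: -4 20 -4 20 12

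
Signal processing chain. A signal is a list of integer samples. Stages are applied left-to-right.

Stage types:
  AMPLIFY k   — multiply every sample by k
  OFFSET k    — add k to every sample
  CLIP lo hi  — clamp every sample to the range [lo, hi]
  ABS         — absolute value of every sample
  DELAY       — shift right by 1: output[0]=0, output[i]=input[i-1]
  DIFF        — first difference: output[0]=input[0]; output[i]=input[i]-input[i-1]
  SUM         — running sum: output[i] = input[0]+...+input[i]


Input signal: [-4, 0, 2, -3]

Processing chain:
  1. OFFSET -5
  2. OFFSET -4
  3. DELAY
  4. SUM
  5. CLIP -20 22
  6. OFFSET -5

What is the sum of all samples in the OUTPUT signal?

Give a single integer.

Answer: -73

Derivation:
Input: [-4, 0, 2, -3]
Stage 1 (OFFSET -5): -4+-5=-9, 0+-5=-5, 2+-5=-3, -3+-5=-8 -> [-9, -5, -3, -8]
Stage 2 (OFFSET -4): -9+-4=-13, -5+-4=-9, -3+-4=-7, -8+-4=-12 -> [-13, -9, -7, -12]
Stage 3 (DELAY): [0, -13, -9, -7] = [0, -13, -9, -7] -> [0, -13, -9, -7]
Stage 4 (SUM): sum[0..0]=0, sum[0..1]=-13, sum[0..2]=-22, sum[0..3]=-29 -> [0, -13, -22, -29]
Stage 5 (CLIP -20 22): clip(0,-20,22)=0, clip(-13,-20,22)=-13, clip(-22,-20,22)=-20, clip(-29,-20,22)=-20 -> [0, -13, -20, -20]
Stage 6 (OFFSET -5): 0+-5=-5, -13+-5=-18, -20+-5=-25, -20+-5=-25 -> [-5, -18, -25, -25]
Output sum: -73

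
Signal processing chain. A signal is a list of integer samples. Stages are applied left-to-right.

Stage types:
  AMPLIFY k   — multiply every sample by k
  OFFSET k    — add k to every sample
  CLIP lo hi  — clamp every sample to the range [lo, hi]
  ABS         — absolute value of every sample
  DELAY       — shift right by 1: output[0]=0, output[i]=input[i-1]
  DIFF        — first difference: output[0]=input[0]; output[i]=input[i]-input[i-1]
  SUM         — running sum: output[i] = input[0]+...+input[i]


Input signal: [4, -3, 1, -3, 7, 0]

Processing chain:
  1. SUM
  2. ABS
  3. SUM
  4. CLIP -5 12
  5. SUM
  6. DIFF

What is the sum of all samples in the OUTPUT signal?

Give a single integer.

Input: [4, -3, 1, -3, 7, 0]
Stage 1 (SUM): sum[0..0]=4, sum[0..1]=1, sum[0..2]=2, sum[0..3]=-1, sum[0..4]=6, sum[0..5]=6 -> [4, 1, 2, -1, 6, 6]
Stage 2 (ABS): |4|=4, |1|=1, |2|=2, |-1|=1, |6|=6, |6|=6 -> [4, 1, 2, 1, 6, 6]
Stage 3 (SUM): sum[0..0]=4, sum[0..1]=5, sum[0..2]=7, sum[0..3]=8, sum[0..4]=14, sum[0..5]=20 -> [4, 5, 7, 8, 14, 20]
Stage 4 (CLIP -5 12): clip(4,-5,12)=4, clip(5,-5,12)=5, clip(7,-5,12)=7, clip(8,-5,12)=8, clip(14,-5,12)=12, clip(20,-5,12)=12 -> [4, 5, 7, 8, 12, 12]
Stage 5 (SUM): sum[0..0]=4, sum[0..1]=9, sum[0..2]=16, sum[0..3]=24, sum[0..4]=36, sum[0..5]=48 -> [4, 9, 16, 24, 36, 48]
Stage 6 (DIFF): s[0]=4, 9-4=5, 16-9=7, 24-16=8, 36-24=12, 48-36=12 -> [4, 5, 7, 8, 12, 12]
Output sum: 48

Answer: 48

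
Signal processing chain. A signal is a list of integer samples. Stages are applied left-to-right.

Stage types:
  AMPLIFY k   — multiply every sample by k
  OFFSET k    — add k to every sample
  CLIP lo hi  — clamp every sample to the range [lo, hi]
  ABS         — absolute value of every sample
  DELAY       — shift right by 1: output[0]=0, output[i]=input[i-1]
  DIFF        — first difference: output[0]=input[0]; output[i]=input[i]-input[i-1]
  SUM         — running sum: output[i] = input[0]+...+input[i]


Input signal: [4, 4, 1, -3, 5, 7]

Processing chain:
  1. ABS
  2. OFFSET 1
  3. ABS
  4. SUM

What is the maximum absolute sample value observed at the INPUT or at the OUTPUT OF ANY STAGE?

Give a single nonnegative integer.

Answer: 30

Derivation:
Input: [4, 4, 1, -3, 5, 7] (max |s|=7)
Stage 1 (ABS): |4|=4, |4|=4, |1|=1, |-3|=3, |5|=5, |7|=7 -> [4, 4, 1, 3, 5, 7] (max |s|=7)
Stage 2 (OFFSET 1): 4+1=5, 4+1=5, 1+1=2, 3+1=4, 5+1=6, 7+1=8 -> [5, 5, 2, 4, 6, 8] (max |s|=8)
Stage 3 (ABS): |5|=5, |5|=5, |2|=2, |4|=4, |6|=6, |8|=8 -> [5, 5, 2, 4, 6, 8] (max |s|=8)
Stage 4 (SUM): sum[0..0]=5, sum[0..1]=10, sum[0..2]=12, sum[0..3]=16, sum[0..4]=22, sum[0..5]=30 -> [5, 10, 12, 16, 22, 30] (max |s|=30)
Overall max amplitude: 30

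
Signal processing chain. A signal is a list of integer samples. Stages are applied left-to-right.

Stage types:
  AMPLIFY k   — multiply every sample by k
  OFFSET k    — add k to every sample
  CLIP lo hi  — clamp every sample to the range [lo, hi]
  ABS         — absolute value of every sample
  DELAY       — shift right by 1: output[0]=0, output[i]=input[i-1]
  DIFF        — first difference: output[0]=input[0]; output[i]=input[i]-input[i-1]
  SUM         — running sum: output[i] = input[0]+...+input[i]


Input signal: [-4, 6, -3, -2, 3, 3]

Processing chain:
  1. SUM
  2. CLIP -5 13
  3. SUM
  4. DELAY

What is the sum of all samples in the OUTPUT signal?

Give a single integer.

Answer: -21

Derivation:
Input: [-4, 6, -3, -2, 3, 3]
Stage 1 (SUM): sum[0..0]=-4, sum[0..1]=2, sum[0..2]=-1, sum[0..3]=-3, sum[0..4]=0, sum[0..5]=3 -> [-4, 2, -1, -3, 0, 3]
Stage 2 (CLIP -5 13): clip(-4,-5,13)=-4, clip(2,-5,13)=2, clip(-1,-5,13)=-1, clip(-3,-5,13)=-3, clip(0,-5,13)=0, clip(3,-5,13)=3 -> [-4, 2, -1, -3, 0, 3]
Stage 3 (SUM): sum[0..0]=-4, sum[0..1]=-2, sum[0..2]=-3, sum[0..3]=-6, sum[0..4]=-6, sum[0..5]=-3 -> [-4, -2, -3, -6, -6, -3]
Stage 4 (DELAY): [0, -4, -2, -3, -6, -6] = [0, -4, -2, -3, -6, -6] -> [0, -4, -2, -3, -6, -6]
Output sum: -21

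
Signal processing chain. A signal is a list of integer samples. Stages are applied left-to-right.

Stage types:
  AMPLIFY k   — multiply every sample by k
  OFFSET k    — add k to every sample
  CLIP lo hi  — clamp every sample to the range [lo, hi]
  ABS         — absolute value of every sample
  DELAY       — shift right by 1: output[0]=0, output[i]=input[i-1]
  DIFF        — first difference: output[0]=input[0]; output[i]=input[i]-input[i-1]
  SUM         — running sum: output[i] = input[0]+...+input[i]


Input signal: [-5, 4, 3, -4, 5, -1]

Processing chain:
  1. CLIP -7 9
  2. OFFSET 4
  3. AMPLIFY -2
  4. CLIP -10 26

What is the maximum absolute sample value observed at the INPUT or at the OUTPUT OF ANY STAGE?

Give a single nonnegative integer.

Answer: 18

Derivation:
Input: [-5, 4, 3, -4, 5, -1] (max |s|=5)
Stage 1 (CLIP -7 9): clip(-5,-7,9)=-5, clip(4,-7,9)=4, clip(3,-7,9)=3, clip(-4,-7,9)=-4, clip(5,-7,9)=5, clip(-1,-7,9)=-1 -> [-5, 4, 3, -4, 5, -1] (max |s|=5)
Stage 2 (OFFSET 4): -5+4=-1, 4+4=8, 3+4=7, -4+4=0, 5+4=9, -1+4=3 -> [-1, 8, 7, 0, 9, 3] (max |s|=9)
Stage 3 (AMPLIFY -2): -1*-2=2, 8*-2=-16, 7*-2=-14, 0*-2=0, 9*-2=-18, 3*-2=-6 -> [2, -16, -14, 0, -18, -6] (max |s|=18)
Stage 4 (CLIP -10 26): clip(2,-10,26)=2, clip(-16,-10,26)=-10, clip(-14,-10,26)=-10, clip(0,-10,26)=0, clip(-18,-10,26)=-10, clip(-6,-10,26)=-6 -> [2, -10, -10, 0, -10, -6] (max |s|=10)
Overall max amplitude: 18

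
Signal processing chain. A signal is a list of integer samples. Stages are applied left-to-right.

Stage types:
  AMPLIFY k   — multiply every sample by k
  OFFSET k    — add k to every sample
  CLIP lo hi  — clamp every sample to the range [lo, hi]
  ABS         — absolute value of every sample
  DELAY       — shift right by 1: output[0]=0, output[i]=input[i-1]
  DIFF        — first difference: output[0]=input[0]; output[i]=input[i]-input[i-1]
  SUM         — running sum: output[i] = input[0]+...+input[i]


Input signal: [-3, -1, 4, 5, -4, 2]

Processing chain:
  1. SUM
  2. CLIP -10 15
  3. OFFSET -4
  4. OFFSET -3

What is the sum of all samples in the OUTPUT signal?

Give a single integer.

Input: [-3, -1, 4, 5, -4, 2]
Stage 1 (SUM): sum[0..0]=-3, sum[0..1]=-4, sum[0..2]=0, sum[0..3]=5, sum[0..4]=1, sum[0..5]=3 -> [-3, -4, 0, 5, 1, 3]
Stage 2 (CLIP -10 15): clip(-3,-10,15)=-3, clip(-4,-10,15)=-4, clip(0,-10,15)=0, clip(5,-10,15)=5, clip(1,-10,15)=1, clip(3,-10,15)=3 -> [-3, -4, 0, 5, 1, 3]
Stage 3 (OFFSET -4): -3+-4=-7, -4+-4=-8, 0+-4=-4, 5+-4=1, 1+-4=-3, 3+-4=-1 -> [-7, -8, -4, 1, -3, -1]
Stage 4 (OFFSET -3): -7+-3=-10, -8+-3=-11, -4+-3=-7, 1+-3=-2, -3+-3=-6, -1+-3=-4 -> [-10, -11, -7, -2, -6, -4]
Output sum: -40

Answer: -40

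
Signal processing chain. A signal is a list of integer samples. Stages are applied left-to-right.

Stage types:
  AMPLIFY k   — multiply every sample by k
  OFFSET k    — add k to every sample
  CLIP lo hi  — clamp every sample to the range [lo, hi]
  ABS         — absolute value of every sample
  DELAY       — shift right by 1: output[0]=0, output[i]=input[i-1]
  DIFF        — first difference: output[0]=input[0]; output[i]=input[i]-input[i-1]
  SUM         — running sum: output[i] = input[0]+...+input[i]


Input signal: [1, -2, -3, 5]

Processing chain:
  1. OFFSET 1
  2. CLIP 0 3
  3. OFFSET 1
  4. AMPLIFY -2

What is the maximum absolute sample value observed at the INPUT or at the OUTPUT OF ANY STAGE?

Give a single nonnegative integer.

Answer: 8

Derivation:
Input: [1, -2, -3, 5] (max |s|=5)
Stage 1 (OFFSET 1): 1+1=2, -2+1=-1, -3+1=-2, 5+1=6 -> [2, -1, -2, 6] (max |s|=6)
Stage 2 (CLIP 0 3): clip(2,0,3)=2, clip(-1,0,3)=0, clip(-2,0,3)=0, clip(6,0,3)=3 -> [2, 0, 0, 3] (max |s|=3)
Stage 3 (OFFSET 1): 2+1=3, 0+1=1, 0+1=1, 3+1=4 -> [3, 1, 1, 4] (max |s|=4)
Stage 4 (AMPLIFY -2): 3*-2=-6, 1*-2=-2, 1*-2=-2, 4*-2=-8 -> [-6, -2, -2, -8] (max |s|=8)
Overall max amplitude: 8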